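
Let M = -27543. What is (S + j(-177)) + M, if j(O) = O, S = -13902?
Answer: -41622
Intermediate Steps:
(S + j(-177)) + M = (-13902 - 177) - 27543 = -14079 - 27543 = -41622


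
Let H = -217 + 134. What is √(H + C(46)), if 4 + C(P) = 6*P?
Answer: 3*√21 ≈ 13.748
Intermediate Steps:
C(P) = -4 + 6*P
H = -83
√(H + C(46)) = √(-83 + (-4 + 6*46)) = √(-83 + (-4 + 276)) = √(-83 + 272) = √189 = 3*√21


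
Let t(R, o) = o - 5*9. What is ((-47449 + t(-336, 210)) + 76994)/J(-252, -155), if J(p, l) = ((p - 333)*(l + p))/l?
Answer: -921010/47619 ≈ -19.341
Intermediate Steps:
t(R, o) = -45 + o (t(R, o) = o - 45 = -45 + o)
J(p, l) = (-333 + p)*(l + p)/l (J(p, l) = ((-333 + p)*(l + p))/l = (-333 + p)*(l + p)/l)
((-47449 + t(-336, 210)) + 76994)/J(-252, -155) = ((-47449 + (-45 + 210)) + 76994)/((((-252)² - 333*(-252) - 155*(-333 - 252))/(-155))) = ((-47449 + 165) + 76994)/((-(63504 + 83916 - 155*(-585))/155)) = (-47284 + 76994)/((-(63504 + 83916 + 90675)/155)) = 29710/((-1/155*238095)) = 29710/(-47619/31) = 29710*(-31/47619) = -921010/47619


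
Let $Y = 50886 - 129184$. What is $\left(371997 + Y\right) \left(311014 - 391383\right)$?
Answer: $-23604294931$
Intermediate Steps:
$Y = -78298$ ($Y = 50886 - 129184 = -78298$)
$\left(371997 + Y\right) \left(311014 - 391383\right) = \left(371997 - 78298\right) \left(311014 - 391383\right) = 293699 \left(-80369\right) = -23604294931$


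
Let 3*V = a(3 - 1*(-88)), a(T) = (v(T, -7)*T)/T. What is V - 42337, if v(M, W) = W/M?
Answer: -1651144/39 ≈ -42337.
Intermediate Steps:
a(T) = -7/T (a(T) = ((-7/T)*T)/T = -7/T)
V = -1/39 (V = (-7/(3 - 1*(-88)))/3 = (-7/(3 + 88))/3 = (-7/91)/3 = (-7*1/91)/3 = (⅓)*(-1/13) = -1/39 ≈ -0.025641)
V - 42337 = -1/39 - 42337 = -1651144/39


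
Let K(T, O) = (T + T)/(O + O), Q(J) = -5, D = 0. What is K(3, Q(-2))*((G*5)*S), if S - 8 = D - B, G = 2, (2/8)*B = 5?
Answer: 72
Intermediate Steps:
B = 20 (B = 4*5 = 20)
K(T, O) = T/O (K(T, O) = (2*T)/((2*O)) = (2*T)*(1/(2*O)) = T/O)
S = -12 (S = 8 + (0 - 1*20) = 8 + (0 - 20) = 8 - 20 = -12)
K(3, Q(-2))*((G*5)*S) = (3/(-5))*((2*5)*(-12)) = (3*(-⅕))*(10*(-12)) = -⅗*(-120) = 72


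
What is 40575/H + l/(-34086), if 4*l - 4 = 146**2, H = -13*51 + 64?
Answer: -53316620/785289 ≈ -67.894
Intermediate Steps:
H = -599 (H = -663 + 64 = -599)
l = 5330 (l = 1 + (1/4)*146**2 = 1 + (1/4)*21316 = 1 + 5329 = 5330)
40575/H + l/(-34086) = 40575/(-599) + 5330/(-34086) = 40575*(-1/599) + 5330*(-1/34086) = -40575/599 - 205/1311 = -53316620/785289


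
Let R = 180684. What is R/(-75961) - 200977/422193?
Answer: -91549933909/32070202473 ≈ -2.8547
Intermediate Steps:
R/(-75961) - 200977/422193 = 180684/(-75961) - 200977/422193 = 180684*(-1/75961) - 200977*1/422193 = -180684/75961 - 200977/422193 = -91549933909/32070202473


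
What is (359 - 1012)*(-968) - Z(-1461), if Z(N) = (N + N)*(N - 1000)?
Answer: -6558938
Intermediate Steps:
Z(N) = 2*N*(-1000 + N) (Z(N) = (2*N)*(-1000 + N) = 2*N*(-1000 + N))
(359 - 1012)*(-968) - Z(-1461) = (359 - 1012)*(-968) - 2*(-1461)*(-1000 - 1461) = -653*(-968) - 2*(-1461)*(-2461) = 632104 - 1*7191042 = 632104 - 7191042 = -6558938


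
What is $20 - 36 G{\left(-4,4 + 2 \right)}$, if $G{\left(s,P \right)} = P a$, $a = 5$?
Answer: $-1060$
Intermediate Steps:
$G{\left(s,P \right)} = 5 P$ ($G{\left(s,P \right)} = P 5 = 5 P$)
$20 - 36 G{\left(-4,4 + 2 \right)} = 20 - 36 \cdot 5 \left(4 + 2\right) = 20 - 36 \cdot 5 \cdot 6 = 20 - 1080 = -1060$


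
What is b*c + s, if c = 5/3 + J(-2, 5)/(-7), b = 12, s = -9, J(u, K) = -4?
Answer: 125/7 ≈ 17.857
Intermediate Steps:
c = 47/21 (c = 5/3 - 4/(-7) = 5*(1/3) - 4*(-1/7) = 5/3 + 4/7 = 47/21 ≈ 2.2381)
b*c + s = 12*(47/21) - 9 = 188/7 - 9 = 125/7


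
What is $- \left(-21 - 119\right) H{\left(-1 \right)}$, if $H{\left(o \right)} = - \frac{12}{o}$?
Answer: $1680$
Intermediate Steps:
$- \left(-21 - 119\right) H{\left(-1 \right)} = - \left(-21 - 119\right) \left(- \frac{12}{-1}\right) = - \left(-140\right) \left(\left(-12\right) \left(-1\right)\right) = - \left(-140\right) 12 = \left(-1\right) \left(-1680\right) = 1680$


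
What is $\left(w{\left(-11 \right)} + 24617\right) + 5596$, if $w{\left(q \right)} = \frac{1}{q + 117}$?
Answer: $\frac{3202579}{106} \approx 30213.0$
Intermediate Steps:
$w{\left(q \right)} = \frac{1}{117 + q}$
$\left(w{\left(-11 \right)} + 24617\right) + 5596 = \left(\frac{1}{117 - 11} + 24617\right) + 5596 = \left(\frac{1}{106} + 24617\right) + 5596 = \frac{2609403}{106} + 5596 = \frac{3202579}{106}$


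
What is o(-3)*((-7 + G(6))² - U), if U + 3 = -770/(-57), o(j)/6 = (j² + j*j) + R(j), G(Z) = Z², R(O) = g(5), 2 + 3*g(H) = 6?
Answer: 5491208/57 ≈ 96337.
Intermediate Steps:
g(H) = 4/3 (g(H) = -⅔ + (⅓)*6 = -⅔ + 2 = 4/3)
R(O) = 4/3
o(j) = 8 + 12*j² (o(j) = 6*((j² + j*j) + 4/3) = 6*((j² + j²) + 4/3) = 6*(2*j² + 4/3) = 6*(4/3 + 2*j²) = 8 + 12*j²)
U = 599/57 (U = -3 - 770/(-57) = -3 - 770*(-1/57) = -3 + 770/57 = 599/57 ≈ 10.509)
o(-3)*((-7 + G(6))² - U) = (8 + 12*(-3)²)*((-7 + 6²)² - 1*599/57) = (8 + 12*9)*((-7 + 36)² - 599/57) = (8 + 108)*(29² - 599/57) = 116*(841 - 599/57) = 116*(47338/57) = 5491208/57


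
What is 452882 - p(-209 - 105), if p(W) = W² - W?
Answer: 353972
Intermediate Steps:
452882 - p(-209 - 105) = 452882 - (-209 - 105)*(-1 + (-209 - 105)) = 452882 - (-314)*(-1 - 314) = 452882 - (-314)*(-315) = 452882 - 1*98910 = 452882 - 98910 = 353972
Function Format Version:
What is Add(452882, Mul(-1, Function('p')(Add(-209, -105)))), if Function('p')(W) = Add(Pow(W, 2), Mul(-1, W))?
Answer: 353972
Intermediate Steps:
Add(452882, Mul(-1, Function('p')(Add(-209, -105)))) = Add(452882, Mul(-1, Mul(Add(-209, -105), Add(-1, Add(-209, -105))))) = Add(452882, Mul(-1, Mul(-314, Add(-1, -314)))) = Add(452882, Mul(-1, Mul(-314, -315))) = Add(452882, Mul(-1, 98910)) = Add(452882, -98910) = 353972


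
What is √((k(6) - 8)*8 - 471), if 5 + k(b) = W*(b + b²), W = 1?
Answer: I*√239 ≈ 15.46*I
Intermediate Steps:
k(b) = -5 + b + b² (k(b) = -5 + 1*(b + b²) = -5 + (b + b²) = -5 + b + b²)
√((k(6) - 8)*8 - 471) = √(((-5 + 6 + 6²) - 8)*8 - 471) = √(((-5 + 6 + 36) - 8)*8 - 471) = √((37 - 8)*8 - 471) = √(29*8 - 471) = √(232 - 471) = √(-239) = I*√239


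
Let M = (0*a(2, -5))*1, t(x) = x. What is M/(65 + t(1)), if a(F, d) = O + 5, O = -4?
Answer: 0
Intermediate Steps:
a(F, d) = 1 (a(F, d) = -4 + 5 = 1)
M = 0 (M = (0*1)*1 = 0*1 = 0)
M/(65 + t(1)) = 0/(65 + 1) = 0/66 = 0*(1/66) = 0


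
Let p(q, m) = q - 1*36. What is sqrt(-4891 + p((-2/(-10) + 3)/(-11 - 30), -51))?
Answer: I*sqrt(207060455)/205 ≈ 70.193*I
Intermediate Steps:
p(q, m) = -36 + q (p(q, m) = q - 36 = -36 + q)
sqrt(-4891 + p((-2/(-10) + 3)/(-11 - 30), -51)) = sqrt(-4891 + (-36 + (-2/(-10) + 3)/(-11 - 30))) = sqrt(-4891 + (-36 + (-2*(-1/10) + 3)/(-41))) = sqrt(-4891 + (-36 + (1/5 + 3)*(-1/41))) = sqrt(-4891 + (-36 + (16/5)*(-1/41))) = sqrt(-4891 + (-36 - 16/205)) = sqrt(-4891 - 7396/205) = sqrt(-1010051/205) = I*sqrt(207060455)/205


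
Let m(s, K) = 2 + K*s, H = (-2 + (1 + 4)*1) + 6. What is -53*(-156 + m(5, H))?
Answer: 5777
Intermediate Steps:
H = 9 (H = (-2 + 5*1) + 6 = (-2 + 5) + 6 = 3 + 6 = 9)
-53*(-156 + m(5, H)) = -53*(-156 + (2 + 9*5)) = -53*(-156 + (2 + 45)) = -53*(-156 + 47) = -53*(-109) = 5777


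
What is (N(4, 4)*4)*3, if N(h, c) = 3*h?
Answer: 144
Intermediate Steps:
(N(4, 4)*4)*3 = ((3*4)*4)*3 = (12*4)*3 = 48*3 = 144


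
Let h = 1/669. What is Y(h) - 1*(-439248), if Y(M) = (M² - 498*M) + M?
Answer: 196589941636/447561 ≈ 4.3925e+5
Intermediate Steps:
h = 1/669 ≈ 0.0014948
Y(M) = M² - 497*M
Y(h) - 1*(-439248) = (-497 + 1/669)/669 - 1*(-439248) = (1/669)*(-332492/669) + 439248 = -332492/447561 + 439248 = 196589941636/447561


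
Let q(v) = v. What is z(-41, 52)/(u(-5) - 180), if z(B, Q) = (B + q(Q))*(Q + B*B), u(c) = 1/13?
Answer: -247819/2339 ≈ -105.95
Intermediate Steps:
u(c) = 1/13
z(B, Q) = (B + Q)*(Q + B²) (z(B, Q) = (B + Q)*(Q + B*B) = (B + Q)*(Q + B²))
z(-41, 52)/(u(-5) - 180) = ((-41)³ + 52² - 41*52 + 52*(-41)²)/(1/13 - 180) = (-68921 + 2704 - 2132 + 52*1681)/(-2339/13) = (-68921 + 2704 - 2132 + 87412)*(-13/2339) = 19063*(-13/2339) = -247819/2339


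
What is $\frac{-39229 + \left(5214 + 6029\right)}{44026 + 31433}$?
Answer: $- \frac{27986}{75459} \approx -0.37088$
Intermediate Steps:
$\frac{-39229 + \left(5214 + 6029\right)}{44026 + 31433} = \frac{-39229 + 11243}{75459} = \left(-27986\right) \frac{1}{75459} = - \frac{27986}{75459}$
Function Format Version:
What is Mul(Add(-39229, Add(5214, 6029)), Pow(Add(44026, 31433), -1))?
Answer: Rational(-27986, 75459) ≈ -0.37088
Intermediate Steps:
Mul(Add(-39229, Add(5214, 6029)), Pow(Add(44026, 31433), -1)) = Mul(Add(-39229, 11243), Pow(75459, -1)) = Mul(-27986, Rational(1, 75459)) = Rational(-27986, 75459)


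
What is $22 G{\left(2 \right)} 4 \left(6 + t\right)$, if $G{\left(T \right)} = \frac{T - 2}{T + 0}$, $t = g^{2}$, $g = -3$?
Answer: $0$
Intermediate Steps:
$t = 9$ ($t = \left(-3\right)^{2} = 9$)
$G{\left(T \right)} = \frac{-2 + T}{T}$
$22 G{\left(2 \right)} 4 \left(6 + t\right) = 22 \frac{-2 + 2}{2} \cdot 4 \left(6 + 9\right) = 22 \cdot \frac{1}{2} \cdot 0 \cdot 4 \cdot 15 = 22 \cdot 0 \cdot 60 = 0 \cdot 60 = 0$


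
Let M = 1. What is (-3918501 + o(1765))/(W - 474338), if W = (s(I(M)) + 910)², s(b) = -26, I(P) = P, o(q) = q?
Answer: -1958368/153559 ≈ -12.753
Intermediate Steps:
W = 781456 (W = (-26 + 910)² = 884² = 781456)
(-3918501 + o(1765))/(W - 474338) = (-3918501 + 1765)/(781456 - 474338) = -3916736/307118 = -3916736*1/307118 = -1958368/153559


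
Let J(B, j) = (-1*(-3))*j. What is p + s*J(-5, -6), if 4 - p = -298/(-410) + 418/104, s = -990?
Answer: 189953247/10660 ≈ 17819.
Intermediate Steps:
J(B, j) = 3*j
p = -7953/10660 (p = 4 - (-298/(-410) + 418/104) = 4 - (-298*(-1/410) + 418*(1/104)) = 4 - (149/205 + 209/52) = 4 - 1*50593/10660 = 4 - 50593/10660 = -7953/10660 ≈ -0.74606)
p + s*J(-5, -6) = -7953/10660 - 2970*(-6) = -7953/10660 - 990*(-18) = -7953/10660 + 17820 = 189953247/10660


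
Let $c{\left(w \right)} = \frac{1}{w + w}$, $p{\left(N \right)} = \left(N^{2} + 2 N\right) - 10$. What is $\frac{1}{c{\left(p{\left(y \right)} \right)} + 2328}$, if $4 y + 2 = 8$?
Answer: $\frac{19}{44230} \approx 0.00042957$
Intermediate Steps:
$y = \frac{3}{2}$ ($y = - \frac{1}{2} + \frac{1}{4} \cdot 8 = - \frac{1}{2} + 2 = \frac{3}{2} \approx 1.5$)
$p{\left(N \right)} = -10 + N^{2} + 2 N$
$c{\left(w \right)} = \frac{1}{2 w}$
$\frac{1}{c{\left(p{\left(y \right)} \right)} + 2328} = \frac{1}{\frac{1}{2 \left(-10 + \left(\frac{3}{2}\right)^{2} + 2 \cdot \frac{3}{2}\right)} + 2328} = \frac{1}{\frac{1}{2 \left(-10 + \frac{9}{4} + 3\right)} + 2328} = \frac{1}{\frac{1}{2 \left(- \frac{19}{4}\right)} + 2328} = \frac{1}{\frac{1}{2} \left(- \frac{4}{19}\right) + 2328} = \frac{1}{- \frac{2}{19} + 2328} = \frac{1}{\frac{44230}{19}} = \frac{19}{44230}$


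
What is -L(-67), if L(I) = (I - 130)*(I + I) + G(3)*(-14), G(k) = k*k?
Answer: -26272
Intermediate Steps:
G(k) = k²
L(I) = -126 + 2*I*(-130 + I) (L(I) = (I - 130)*(I + I) + 3²*(-14) = (-130 + I)*(2*I) + 9*(-14) = 2*I*(-130 + I) - 126 = -126 + 2*I*(-130 + I))
-L(-67) = -(-126 - 260*(-67) + 2*(-67)²) = -(-126 + 17420 + 2*4489) = -(-126 + 17420 + 8978) = -1*26272 = -26272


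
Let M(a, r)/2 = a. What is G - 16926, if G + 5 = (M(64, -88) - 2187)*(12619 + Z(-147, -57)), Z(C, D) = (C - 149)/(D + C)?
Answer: -1326124418/51 ≈ -2.6002e+7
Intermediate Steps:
M(a, r) = 2*a
Z(C, D) = (-149 + C)/(C + D)
G = -1325261192/51 (G = -5 + (2*64 - 2187)*(12619 + (-149 - 147)/(-147 - 57)) = -5 + (128 - 2187)*(12619 - 296/(-204)) = -5 - 2059*(12619 - 1/204*(-296)) = -5 - 2059*(12619 + 74/51) = -5 - 2059*643643/51 = -5 - 1325260937/51 = -1325261192/51 ≈ -2.5986e+7)
G - 16926 = -1325261192/51 - 16926 = -1326124418/51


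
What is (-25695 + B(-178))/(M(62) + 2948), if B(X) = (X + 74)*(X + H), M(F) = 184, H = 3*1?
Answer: -7495/3132 ≈ -2.3930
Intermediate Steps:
H = 3
B(X) = (3 + X)*(74 + X) (B(X) = (X + 74)*(X + 3) = (74 + X)*(3 + X) = (3 + X)*(74 + X))
(-25695 + B(-178))/(M(62) + 2948) = (-25695 + (222 + (-178)² + 77*(-178)))/(184 + 2948) = (-25695 + (222 + 31684 - 13706))/3132 = (-25695 + 18200)*(1/3132) = -7495*1/3132 = -7495/3132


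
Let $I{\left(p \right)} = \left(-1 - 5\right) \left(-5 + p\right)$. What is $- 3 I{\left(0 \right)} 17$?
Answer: $-1530$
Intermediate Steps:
$I{\left(p \right)} = 30 - 6 p$ ($I{\left(p \right)} = - 6 \left(-5 + p\right) = 30 - 6 p$)
$- 3 I{\left(0 \right)} 17 = - 3 \left(30 - 0\right) 17 = - 3 \left(30 + 0\right) 17 = \left(-3\right) 30 \cdot 17 = \left(-90\right) 17 = -1530$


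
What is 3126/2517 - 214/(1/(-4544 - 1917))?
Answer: 1160047748/839 ≈ 1.3827e+6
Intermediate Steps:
3126/2517 - 214/(1/(-4544 - 1917)) = 3126*(1/2517) - 214/(1/(-6461)) = 1042/839 - 214/(-1/6461) = 1042/839 - 214*(-6461) = 1042/839 + 1382654 = 1160047748/839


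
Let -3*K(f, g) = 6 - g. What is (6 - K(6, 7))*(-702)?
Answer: -3978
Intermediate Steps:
K(f, g) = -2 + g/3 (K(f, g) = -(6 - g)/3 = -2 + g/3)
(6 - K(6, 7))*(-702) = (6 - (-2 + (1/3)*7))*(-702) = (6 - (-2 + 7/3))*(-702) = (6 - 1*1/3)*(-702) = (6 - 1/3)*(-702) = (17/3)*(-702) = -3978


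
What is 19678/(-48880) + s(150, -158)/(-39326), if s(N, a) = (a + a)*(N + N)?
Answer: 964991743/480563720 ≈ 2.0080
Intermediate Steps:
s(N, a) = 4*N*a (s(N, a) = (2*a)*(2*N) = 4*N*a)
19678/(-48880) + s(150, -158)/(-39326) = 19678/(-48880) + (4*150*(-158))/(-39326) = 19678*(-1/48880) - 94800*(-1/39326) = -9839/24440 + 47400/19663 = 964991743/480563720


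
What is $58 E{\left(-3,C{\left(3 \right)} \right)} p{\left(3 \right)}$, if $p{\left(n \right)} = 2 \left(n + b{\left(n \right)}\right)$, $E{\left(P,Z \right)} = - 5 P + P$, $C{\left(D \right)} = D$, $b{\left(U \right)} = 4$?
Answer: $9744$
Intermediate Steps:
$E{\left(P,Z \right)} = - 4 P$
$p{\left(n \right)} = 8 + 2 n$ ($p{\left(n \right)} = 2 \left(n + 4\right) = 2 \left(4 + n\right) = 8 + 2 n$)
$58 E{\left(-3,C{\left(3 \right)} \right)} p{\left(3 \right)} = 58 \left(\left(-4\right) \left(-3\right)\right) \left(8 + 2 \cdot 3\right) = 58 \cdot 12 \left(8 + 6\right) = 696 \cdot 14 = 9744$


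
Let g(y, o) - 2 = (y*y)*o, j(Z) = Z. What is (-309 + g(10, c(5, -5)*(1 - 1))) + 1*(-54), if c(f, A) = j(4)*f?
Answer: -361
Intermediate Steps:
c(f, A) = 4*f
g(y, o) = 2 + o*y² (g(y, o) = 2 + (y*y)*o = 2 + y²*o = 2 + o*y²)
(-309 + g(10, c(5, -5)*(1 - 1))) + 1*(-54) = (-309 + (2 + ((4*5)*(1 - 1))*10²)) + 1*(-54) = (-309 + (2 + (20*0)*100)) - 54 = (-309 + (2 + 0*100)) - 54 = (-309 + (2 + 0)) - 54 = (-309 + 2) - 54 = -307 - 54 = -361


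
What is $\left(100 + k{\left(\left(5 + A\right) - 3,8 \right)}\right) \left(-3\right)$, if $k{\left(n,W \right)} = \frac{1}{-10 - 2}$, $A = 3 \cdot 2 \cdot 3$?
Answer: $- \frac{1199}{4} \approx -299.75$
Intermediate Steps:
$A = 18$ ($A = 6 \cdot 3 = 18$)
$k{\left(n,W \right)} = - \frac{1}{12}$ ($k{\left(n,W \right)} = \frac{1}{-12} = - \frac{1}{12}$)
$\left(100 + k{\left(\left(5 + A\right) - 3,8 \right)}\right) \left(-3\right) = \left(100 - \frac{1}{12}\right) \left(-3\right) = \frac{1199}{12} \left(-3\right) = - \frac{1199}{4}$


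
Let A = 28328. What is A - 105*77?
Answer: 20243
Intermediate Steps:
A - 105*77 = 28328 - 105*77 = 28328 - 1*8085 = 28328 - 8085 = 20243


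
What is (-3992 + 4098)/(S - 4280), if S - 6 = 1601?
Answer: -106/2673 ≈ -0.039656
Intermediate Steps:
S = 1607 (S = 6 + 1601 = 1607)
(-3992 + 4098)/(S - 4280) = (-3992 + 4098)/(1607 - 4280) = 106/(-2673) = 106*(-1/2673) = -106/2673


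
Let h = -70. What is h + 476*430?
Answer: 204610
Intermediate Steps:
h + 476*430 = -70 + 476*430 = -70 + 204680 = 204610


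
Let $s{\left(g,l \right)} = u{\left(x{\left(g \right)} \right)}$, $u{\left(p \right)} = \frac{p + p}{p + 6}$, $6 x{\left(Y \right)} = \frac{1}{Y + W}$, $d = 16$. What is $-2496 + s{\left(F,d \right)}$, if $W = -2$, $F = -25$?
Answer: $- \frac{2423618}{971} \approx -2496.0$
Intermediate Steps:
$x{\left(Y \right)} = \frac{1}{6 \left(-2 + Y\right)}$ ($x{\left(Y \right)} = \frac{1}{6 \left(Y - 2\right)} = \frac{1}{6 \left(-2 + Y\right)}$)
$u{\left(p \right)} = \frac{2 p}{6 + p}$
$s{\left(g,l \right)} = \frac{1}{3 \left(-2 + g\right) \left(6 + \frac{1}{6 \left(-2 + g\right)}\right)}$ ($s{\left(g,l \right)} = \frac{2 \frac{1}{6 \left(-2 + g\right)}}{6 + \frac{1}{6 \left(-2 + g\right)}} = \frac{1}{3 \left(-2 + g\right) \left(6 + \frac{1}{6 \left(-2 + g\right)}\right)}$)
$-2496 + s{\left(F,d \right)} = -2496 + \frac{2}{-71 + 36 \left(-25\right)} = -2496 + \frac{2}{-71 - 900} = -2496 + \frac{2}{-971} = -2496 + 2 \left(- \frac{1}{971}\right) = -2496 - \frac{2}{971} = - \frac{2423618}{971}$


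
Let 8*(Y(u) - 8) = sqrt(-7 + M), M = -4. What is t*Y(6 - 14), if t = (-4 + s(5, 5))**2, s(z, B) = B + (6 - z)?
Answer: 32 + I*sqrt(11)/2 ≈ 32.0 + 1.6583*I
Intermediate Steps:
s(z, B) = 6 + B - z
Y(u) = 8 + I*sqrt(11)/8 (Y(u) = 8 + sqrt(-7 - 4)/8 = 8 + sqrt(-11)/8 = 8 + (I*sqrt(11))/8 = 8 + I*sqrt(11)/8)
t = 4 (t = (-4 + (6 + 5 - 1*5))**2 = (-4 + (6 + 5 - 5))**2 = (-4 + 6)**2 = 2**2 = 4)
t*Y(6 - 14) = 4*(8 + I*sqrt(11)/8) = 32 + I*sqrt(11)/2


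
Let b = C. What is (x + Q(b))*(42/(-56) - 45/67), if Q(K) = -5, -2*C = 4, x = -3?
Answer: 762/67 ≈ 11.373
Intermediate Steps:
C = -2 (C = -½*4 = -2)
b = -2
(x + Q(b))*(42/(-56) - 45/67) = (-3 - 5)*(42/(-56) - 45/67) = -8*(42*(-1/56) - 45*1/67) = -8*(-¾ - 45/67) = -8*(-381/268) = 762/67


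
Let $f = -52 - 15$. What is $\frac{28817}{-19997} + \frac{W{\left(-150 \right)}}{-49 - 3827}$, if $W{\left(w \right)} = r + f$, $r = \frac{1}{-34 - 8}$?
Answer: $- \frac{4634885509}{3255351624} \approx -1.4238$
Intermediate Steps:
$f = -67$ ($f = -52 - 15 = -67$)
$r = - \frac{1}{42}$ ($r = \frac{1}{-34 - 8} = \frac{1}{-42} = - \frac{1}{42} \approx -0.02381$)
$W{\left(w \right)} = - \frac{2815}{42}$ ($W{\left(w \right)} = - \frac{1}{42} - 67 = - \frac{2815}{42}$)
$\frac{28817}{-19997} + \frac{W{\left(-150 \right)}}{-49 - 3827} = \frac{28817}{-19997} - \frac{2815}{42 \left(-49 - 3827\right)} = 28817 \left(- \frac{1}{19997}\right) - \frac{2815}{42 \left(-49 - 3827\right)} = - \frac{28817}{19997} - \frac{2815}{42 \left(-3876\right)} = - \frac{28817}{19997} - - \frac{2815}{162792} = - \frac{28817}{19997} + \frac{2815}{162792} = - \frac{4634885509}{3255351624}$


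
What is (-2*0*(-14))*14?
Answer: 0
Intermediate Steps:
(-2*0*(-14))*14 = (0*(-14))*14 = 0*14 = 0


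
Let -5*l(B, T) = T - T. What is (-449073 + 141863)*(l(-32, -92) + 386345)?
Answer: -118689047450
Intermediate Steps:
l(B, T) = 0 (l(B, T) = -(T - T)/5 = -⅕*0 = 0)
(-449073 + 141863)*(l(-32, -92) + 386345) = (-449073 + 141863)*(0 + 386345) = -307210*386345 = -118689047450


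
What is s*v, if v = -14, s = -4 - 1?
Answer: 70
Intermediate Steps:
s = -5
s*v = -5*(-14) = 70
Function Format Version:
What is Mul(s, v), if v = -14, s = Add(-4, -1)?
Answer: 70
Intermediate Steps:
s = -5
Mul(s, v) = Mul(-5, -14) = 70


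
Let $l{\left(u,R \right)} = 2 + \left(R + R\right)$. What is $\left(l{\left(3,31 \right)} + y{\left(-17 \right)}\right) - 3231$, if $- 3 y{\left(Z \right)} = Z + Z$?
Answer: $- \frac{9467}{3} \approx -3155.7$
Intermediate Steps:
$y{\left(Z \right)} = - \frac{2 Z}{3}$ ($y{\left(Z \right)} = - \frac{Z + Z}{3} = - \frac{2 Z}{3}$)
$l{\left(u,R \right)} = 2 + 2 R$
$\left(l{\left(3,31 \right)} + y{\left(-17 \right)}\right) - 3231 = \left(\left(2 + 2 \cdot 31\right) - - \frac{34}{3}\right) - 3231 = \left(\left(2 + 62\right) + \frac{34}{3}\right) - 3231 = \left(64 + \frac{34}{3}\right) - 3231 = \frac{226}{3} - 3231 = - \frac{9467}{3}$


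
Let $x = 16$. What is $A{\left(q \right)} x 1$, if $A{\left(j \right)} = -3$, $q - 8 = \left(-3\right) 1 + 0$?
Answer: $-48$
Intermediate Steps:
$q = 5$ ($q = 8 + \left(\left(-3\right) 1 + 0\right) = 8 + \left(-3 + 0\right) = 8 - 3 = 5$)
$A{\left(q \right)} x 1 = \left(-3\right) 16 \cdot 1 = \left(-48\right) 1 = -48$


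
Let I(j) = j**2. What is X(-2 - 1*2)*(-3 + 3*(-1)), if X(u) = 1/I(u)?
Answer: -3/8 ≈ -0.37500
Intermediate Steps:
X(u) = u**(-2) (X(u) = 1/(u**2) = u**(-2))
X(-2 - 1*2)*(-3 + 3*(-1)) = (-3 + 3*(-1))/(-2 - 1*2)**2 = (-3 - 3)/(-2 - 2)**2 = -6/(-4)**2 = (1/16)*(-6) = -3/8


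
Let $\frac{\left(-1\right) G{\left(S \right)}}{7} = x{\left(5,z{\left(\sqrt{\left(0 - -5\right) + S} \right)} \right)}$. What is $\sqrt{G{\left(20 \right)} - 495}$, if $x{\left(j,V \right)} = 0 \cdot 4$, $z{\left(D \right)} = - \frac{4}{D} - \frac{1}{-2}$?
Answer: $3 i \sqrt{55} \approx 22.249 i$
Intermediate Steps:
$z{\left(D \right)} = \frac{1}{2} - \frac{4}{D}$ ($z{\left(D \right)} = - \frac{4}{D} - - \frac{1}{2} = - \frac{4}{D} + \frac{1}{2} = \frac{1}{2} - \frac{4}{D}$)
$x{\left(j,V \right)} = 0$
$G{\left(S \right)} = 0$ ($G{\left(S \right)} = \left(-7\right) 0 = 0$)
$\sqrt{G{\left(20 \right)} - 495} = \sqrt{0 - 495} = \sqrt{-495} = 3 i \sqrt{55}$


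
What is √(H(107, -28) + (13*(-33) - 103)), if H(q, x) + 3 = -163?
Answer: I*√698 ≈ 26.42*I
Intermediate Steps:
H(q, x) = -166 (H(q, x) = -3 - 163 = -166)
√(H(107, -28) + (13*(-33) - 103)) = √(-166 + (13*(-33) - 103)) = √(-166 + (-429 - 103)) = √(-166 - 532) = √(-698) = I*√698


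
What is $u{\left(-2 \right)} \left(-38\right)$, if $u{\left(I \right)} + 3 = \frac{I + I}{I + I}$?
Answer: $76$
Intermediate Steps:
$u{\left(I \right)} = -2$ ($u{\left(I \right)} = -3 + \frac{I + I}{I + I} = -3 + \frac{2 I}{2 I} = -3 + 2 I \frac{1}{2 I} = -3 + 1 = -2$)
$u{\left(-2 \right)} \left(-38\right) = \left(-2\right) \left(-38\right) = 76$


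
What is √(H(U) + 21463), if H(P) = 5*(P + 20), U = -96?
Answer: √21083 ≈ 145.20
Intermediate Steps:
H(P) = 100 + 5*P (H(P) = 5*(20 + P) = 100 + 5*P)
√(H(U) + 21463) = √((100 + 5*(-96)) + 21463) = √((100 - 480) + 21463) = √(-380 + 21463) = √21083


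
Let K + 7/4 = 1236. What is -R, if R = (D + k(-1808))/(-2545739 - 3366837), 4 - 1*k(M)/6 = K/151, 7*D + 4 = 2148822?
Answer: 92698585/1785597952 ≈ 0.051915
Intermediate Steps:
D = 306974 (D = -4/7 + (1/7)*2148822 = -4/7 + 2148822/7 = 306974)
K = 4937/4 (K = -7/4 + 1236 = 4937/4 ≈ 1234.3)
k(M) = -7563/302 (k(M) = 24 - 14811/(2*151) = 24 - 6*4937/604 = 24 - 14811/302 = -7563/302)
R = -92698585/1785597952 (R = (306974 - 7563/302)/(-2545739 - 3366837) = (92698585/302)/(-5912576) = (92698585/302)*(-1/5912576) = -92698585/1785597952 ≈ -0.051915)
-R = -1*(-92698585/1785597952) = 92698585/1785597952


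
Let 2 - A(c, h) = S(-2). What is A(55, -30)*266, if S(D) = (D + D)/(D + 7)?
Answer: 3724/5 ≈ 744.80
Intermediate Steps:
S(D) = 2*D/(7 + D) (S(D) = (2*D)/(7 + D) = 2*D/(7 + D))
A(c, h) = 14/5 (A(c, h) = 2 - 2*(-2)/(7 - 2) = 2 - 2*(-2)/5 = 2 - 1*(-⅘) = 2 + ⅘ = 14/5)
A(55, -30)*266 = (14/5)*266 = 3724/5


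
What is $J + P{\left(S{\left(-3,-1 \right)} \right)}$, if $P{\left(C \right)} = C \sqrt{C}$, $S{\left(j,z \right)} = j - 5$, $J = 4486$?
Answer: $4486 - 16 i \sqrt{2} \approx 4486.0 - 22.627 i$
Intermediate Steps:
$S{\left(j,z \right)} = -5 + j$
$P{\left(C \right)} = C^{\frac{3}{2}}$
$J + P{\left(S{\left(-3,-1 \right)} \right)} = 4486 + \left(-5 - 3\right)^{\frac{3}{2}} = 4486 + \left(-8\right)^{\frac{3}{2}} = 4486 - 16 i \sqrt{2}$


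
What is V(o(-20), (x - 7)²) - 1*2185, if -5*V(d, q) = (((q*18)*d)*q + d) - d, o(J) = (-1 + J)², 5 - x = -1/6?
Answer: -804809/40 ≈ -20120.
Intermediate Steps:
x = 31/6 (x = 5 - (-1)/6 = 5 - 1*(-⅙) = 5 + ⅙ = 31/6 ≈ 5.1667)
V(d, q) = -18*d*q²/5 (V(d, q) = -((((q*18)*d)*q + d) - d)/5 = -((((18*q)*d)*q + d) - d)/5 = -(((18*d*q)*q + d) - d)/5 = -((18*d*q² + d) - d)/5 = -((d + 18*d*q²) - d)/5 = -18*d*q²/5)
V(o(-20), (x - 7)²) - 1*2185 = -18*(-1 - 20)²*((31/6 - 7)²)²/5 - 1*2185 = -18/5*(-21)²*((-11/6)²)² - 2185 = -18/5*441*(121/36)² - 2185 = -18/5*441*14641/1296 - 2185 = -717409/40 - 2185 = -804809/40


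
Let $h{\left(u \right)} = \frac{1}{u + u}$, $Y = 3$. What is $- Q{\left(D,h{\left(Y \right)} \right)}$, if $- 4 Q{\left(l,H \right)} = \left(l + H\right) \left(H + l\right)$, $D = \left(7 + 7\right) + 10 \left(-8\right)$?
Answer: $\frac{156025}{144} \approx 1083.5$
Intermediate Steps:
$h{\left(u \right)} = \frac{1}{2 u}$
$D = -66$ ($D = 14 - 80 = -66$)
$Q{\left(l,H \right)} = - \frac{\left(H + l\right)^{2}}{4}$ ($Q{\left(l,H \right)} = - \frac{\left(l + H\right) \left(H + l\right)}{4} = - \frac{\left(H + l\right) \left(H + l\right)}{4} = - \frac{\left(H + l\right)^{2}}{4}$)
$- Q{\left(D,h{\left(Y \right)} \right)} = - \frac{\left(-1\right) \left(\frac{1}{2 \cdot 3} - 66\right)^{2}}{4} = - \frac{\left(-1\right) \left(\frac{1}{2} \cdot \frac{1}{3} - 66\right)^{2}}{4} = - \frac{\left(-1\right) \left(\frac{1}{6} - 66\right)^{2}}{4} = - \frac{\left(-1\right) \left(- \frac{395}{6}\right)^{2}}{4} = - \frac{\left(-1\right) 156025}{4 \cdot 36} = \left(-1\right) \left(- \frac{156025}{144}\right) = \frac{156025}{144}$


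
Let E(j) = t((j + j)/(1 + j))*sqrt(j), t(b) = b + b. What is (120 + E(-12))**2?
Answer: 1714752/121 + 23040*I*sqrt(3)/11 ≈ 14172.0 + 3627.9*I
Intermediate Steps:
t(b) = 2*b
E(j) = 4*j**(3/2)/(1 + j) (E(j) = (2*((j + j)/(1 + j)))*sqrt(j) = (2*((2*j)/(1 + j)))*sqrt(j) = (2*(2*j/(1 + j)))*sqrt(j) = (4*j/(1 + j))*sqrt(j) = 4*j**(3/2)/(1 + j))
(120 + E(-12))**2 = (120 + 4*(-12)**(3/2)/(1 - 12))**2 = (120 + 4*(-24*I*sqrt(3))/(-11))**2 = (120 + 4*(-24*I*sqrt(3))*(-1/11))**2 = (120 + 96*I*sqrt(3)/11)**2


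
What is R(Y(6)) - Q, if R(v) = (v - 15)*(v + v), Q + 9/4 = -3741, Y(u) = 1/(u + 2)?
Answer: 119665/32 ≈ 3739.5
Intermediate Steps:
Y(u) = 1/(2 + u)
Q = -14973/4 (Q = -9/4 - 3741 = -14973/4 ≈ -3743.3)
R(v) = 2*v*(-15 + v) (R(v) = (-15 + v)*(2*v) = 2*v*(-15 + v))
R(Y(6)) - Q = 2*(-15 + 1/(2 + 6))/(2 + 6) - 1*(-14973/4) = 2*(-15 + 1/8)/8 + 14973/4 = 2*(⅛)*(-15 + ⅛) + 14973/4 = 2*(⅛)*(-119/8) + 14973/4 = -119/32 + 14973/4 = 119665/32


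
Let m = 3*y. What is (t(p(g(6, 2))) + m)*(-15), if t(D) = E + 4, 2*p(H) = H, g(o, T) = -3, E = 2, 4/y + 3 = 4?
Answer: -270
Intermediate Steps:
y = 4 (y = 4/(-3 + 4) = 4/1 = 4*1 = 4)
p(H) = H/2
t(D) = 6 (t(D) = 2 + 4 = 6)
m = 12 (m = 3*4 = 12)
(t(p(g(6, 2))) + m)*(-15) = (6 + 12)*(-15) = 18*(-15) = -270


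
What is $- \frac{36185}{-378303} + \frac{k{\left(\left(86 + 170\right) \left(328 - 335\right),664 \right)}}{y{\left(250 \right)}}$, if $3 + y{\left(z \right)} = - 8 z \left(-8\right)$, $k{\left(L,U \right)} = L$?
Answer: $- \frac{99067531}{6051713091} \approx -0.01637$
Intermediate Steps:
$y{\left(z \right)} = -3 + 64 z$ ($y{\left(z \right)} = -3 + - 8 z \left(-8\right) = -3 + 64 z$)
$- \frac{36185}{-378303} + \frac{k{\left(\left(86 + 170\right) \left(328 - 335\right),664 \right)}}{y{\left(250 \right)}} = - \frac{36185}{-378303} + \frac{\left(86 + 170\right) \left(328 - 335\right)}{-3 + 64 \cdot 250} = \left(-36185\right) \left(- \frac{1}{378303}\right) + \frac{256 \left(-7\right)}{-3 + 16000} = \frac{36185}{378303} - \frac{1792}{15997} = - \frac{99067531}{6051713091}$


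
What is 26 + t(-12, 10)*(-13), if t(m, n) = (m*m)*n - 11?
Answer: -18551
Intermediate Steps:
t(m, n) = -11 + n*m² (t(m, n) = m²*n - 11 = n*m² - 11 = -11 + n*m²)
26 + t(-12, 10)*(-13) = 26 + (-11 + 10*(-12)²)*(-13) = 26 + (-11 + 10*144)*(-13) = 26 + (-11 + 1440)*(-13) = 26 + 1429*(-13) = 26 - 18577 = -18551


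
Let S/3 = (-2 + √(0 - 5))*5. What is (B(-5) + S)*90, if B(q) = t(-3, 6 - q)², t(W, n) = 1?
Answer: -2610 + 1350*I*√5 ≈ -2610.0 + 3018.7*I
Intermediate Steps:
B(q) = 1 (B(q) = 1² = 1)
S = -30 + 15*I*√5 (S = 3*((-2 + √(0 - 5))*5) = 3*((-2 + √(-5))*5) = 3*((-2 + I*√5)*5) = 3*(-10 + 5*I*√5) = -30 + 15*I*√5 ≈ -30.0 + 33.541*I)
(B(-5) + S)*90 = (1 + (-30 + 15*I*√5))*90 = (-29 + 15*I*√5)*90 = -2610 + 1350*I*√5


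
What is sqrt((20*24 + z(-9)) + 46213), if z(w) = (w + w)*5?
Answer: sqrt(46603) ≈ 215.88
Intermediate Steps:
z(w) = 10*w (z(w) = (2*w)*5 = 10*w)
sqrt((20*24 + z(-9)) + 46213) = sqrt((20*24 + 10*(-9)) + 46213) = sqrt((480 - 90) + 46213) = sqrt(390 + 46213) = sqrt(46603)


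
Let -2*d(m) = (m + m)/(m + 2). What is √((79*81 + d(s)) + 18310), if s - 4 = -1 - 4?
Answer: √24710 ≈ 157.19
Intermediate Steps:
s = -1 (s = 4 + (-1 - 4) = 4 - 5 = -1)
d(m) = -m/(2 + m) (d(m) = -(m + m)/(2*(m + 2)) = -2*m/(2*(2 + m)) = -m/(2 + m))
√((79*81 + d(s)) + 18310) = √((79*81 - 1*(-1)/(2 - 1)) + 18310) = √((6399 - 1*(-1)/1) + 18310) = √((6399 - 1*(-1)*1) + 18310) = √((6399 + 1) + 18310) = √(6400 + 18310) = √24710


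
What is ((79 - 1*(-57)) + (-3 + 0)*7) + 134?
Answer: 249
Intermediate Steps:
((79 - 1*(-57)) + (-3 + 0)*7) + 134 = ((79 + 57) - 3*7) + 134 = (136 - 21) + 134 = 115 + 134 = 249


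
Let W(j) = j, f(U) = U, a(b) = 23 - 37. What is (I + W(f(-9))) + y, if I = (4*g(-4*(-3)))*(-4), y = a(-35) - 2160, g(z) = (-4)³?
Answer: -1159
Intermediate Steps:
g(z) = -64
a(b) = -14
y = -2174 (y = -14 - 2160 = -2174)
I = 1024 (I = (4*(-64))*(-4) = -256*(-4) = 1024)
(I + W(f(-9))) + y = (1024 - 9) - 2174 = 1015 - 2174 = -1159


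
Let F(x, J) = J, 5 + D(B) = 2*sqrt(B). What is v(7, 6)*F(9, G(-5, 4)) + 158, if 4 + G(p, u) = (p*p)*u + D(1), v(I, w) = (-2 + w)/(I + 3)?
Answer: 976/5 ≈ 195.20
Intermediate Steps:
v(I, w) = (-2 + w)/(3 + I)
D(B) = -5 + 2*sqrt(B)
G(p, u) = -7 + u*p**2 (G(p, u) = -4 + ((p*p)*u + (-5 + 2*sqrt(1))) = -4 + (p**2*u + (-5 + 2*1)) = -4 + (u*p**2 + (-5 + 2)) = -4 + (u*p**2 - 3) = -4 + (-3 + u*p**2) = -7 + u*p**2)
v(7, 6)*F(9, G(-5, 4)) + 158 = ((-2 + 6)/(3 + 7))*(-7 + 4*(-5)**2) + 158 = (4/10)*(-7 + 4*25) + 158 = ((1/10)*4)*(-7 + 100) + 158 = (2/5)*93 + 158 = 186/5 + 158 = 976/5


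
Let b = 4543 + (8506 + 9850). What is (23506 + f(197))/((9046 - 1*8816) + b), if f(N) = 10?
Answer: 23516/23129 ≈ 1.0167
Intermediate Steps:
b = 22899 (b = 4543 + 18356 = 22899)
(23506 + f(197))/((9046 - 1*8816) + b) = (23506 + 10)/((9046 - 1*8816) + 22899) = 23516/((9046 - 8816) + 22899) = 23516/(230 + 22899) = 23516/23129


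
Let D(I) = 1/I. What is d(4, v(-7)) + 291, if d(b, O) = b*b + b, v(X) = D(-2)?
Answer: 311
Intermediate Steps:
v(X) = -1/2 (v(X) = 1/(-2) = -1/2)
d(b, O) = b + b**2 (d(b, O) = b**2 + b = b + b**2)
d(4, v(-7)) + 291 = 4*(1 + 4) + 291 = 4*5 + 291 = 20 + 291 = 311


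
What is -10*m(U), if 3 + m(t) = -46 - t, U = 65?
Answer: 1140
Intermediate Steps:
m(t) = -49 - t (m(t) = -3 + (-46 - t) = -49 - t)
-10*m(U) = -10*(-49 - 1*65) = -10*(-49 - 65) = -10*(-114) = 1140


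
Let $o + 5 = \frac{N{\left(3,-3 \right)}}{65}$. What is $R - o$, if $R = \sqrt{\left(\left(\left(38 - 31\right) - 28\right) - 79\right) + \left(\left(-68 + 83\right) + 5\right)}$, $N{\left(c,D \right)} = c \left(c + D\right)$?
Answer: $5 + 4 i \sqrt{5} \approx 5.0 + 8.9443 i$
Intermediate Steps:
$N{\left(c,D \right)} = c \left(D + c\right)$
$o = -5$ ($o = -5 + \frac{3 \left(-3 + 3\right)}{65} = -5 + 3 \cdot 0 \cdot \frac{1}{65} = -5 + 0 \cdot \frac{1}{65} = -5 + 0 = -5$)
$R = 4 i \sqrt{5}$ ($R = \sqrt{\left(\left(7 - 28\right) - 79\right) + \left(15 + 5\right)} = \sqrt{\left(-21 - 79\right) + 20} = \sqrt{-100 + 20} = \sqrt{-80} = 4 i \sqrt{5} \approx 8.9443 i$)
$R - o = 4 i \sqrt{5} - -5 = 4 i \sqrt{5} + 5 = 5 + 4 i \sqrt{5}$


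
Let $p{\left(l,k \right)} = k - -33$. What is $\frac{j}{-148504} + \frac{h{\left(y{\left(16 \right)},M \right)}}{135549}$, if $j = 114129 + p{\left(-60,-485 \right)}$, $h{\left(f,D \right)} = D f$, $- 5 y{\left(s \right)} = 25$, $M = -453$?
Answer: $- \frac{264428809}{353150328} \approx -0.74877$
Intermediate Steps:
$y{\left(s \right)} = -5$ ($y{\left(s \right)} = \left(- \frac{1}{5}\right) 25 = -5$)
$p{\left(l,k \right)} = 33 + k$ ($p{\left(l,k \right)} = k + 33 = 33 + k$)
$j = 113677$ ($j = 114129 + \left(33 - 485\right) = 114129 - 452 = 113677$)
$\frac{j}{-148504} + \frac{h{\left(y{\left(16 \right)},M \right)}}{135549} = \frac{113677}{-148504} + \frac{\left(-453\right) \left(-5\right)}{135549} = 113677 \left(- \frac{1}{148504}\right) + 2265 \cdot \frac{1}{135549} = - \frac{5983}{7816} + \frac{755}{45183} = - \frac{264428809}{353150328}$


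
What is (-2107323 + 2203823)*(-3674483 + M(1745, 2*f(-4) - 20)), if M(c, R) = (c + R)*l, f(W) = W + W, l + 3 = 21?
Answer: -351619076500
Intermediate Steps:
l = 18 (l = -3 + 21 = 18)
f(W) = 2*W
M(c, R) = 18*R + 18*c (M(c, R) = (c + R)*18 = (R + c)*18 = 18*R + 18*c)
(-2107323 + 2203823)*(-3674483 + M(1745, 2*f(-4) - 20)) = (-2107323 + 2203823)*(-3674483 + (18*(2*(2*(-4)) - 20) + 18*1745)) = 96500*(-3674483 + (18*(2*(-8) - 20) + 31410)) = 96500*(-3674483 + (18*(-16 - 20) + 31410)) = 96500*(-3674483 + (18*(-36) + 31410)) = 96500*(-3674483 + (-648 + 31410)) = 96500*(-3674483 + 30762) = 96500*(-3643721) = -351619076500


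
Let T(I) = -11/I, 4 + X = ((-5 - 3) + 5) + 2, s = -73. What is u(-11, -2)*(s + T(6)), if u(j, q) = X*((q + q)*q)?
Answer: 8980/3 ≈ 2993.3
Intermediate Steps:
X = -5 (X = -4 + (((-5 - 3) + 5) + 2) = -4 + ((-8 + 5) + 2) = -4 + (-3 + 2) = -4 - 1 = -5)
u(j, q) = -10*q² (u(j, q) = -5*(q + q)*q = -5*2*q*q = -10*q²)
u(-11, -2)*(s + T(6)) = (-10*(-2)²)*(-73 - 11/6) = (-10*4)*(-73 - 11*⅙) = -40*(-73 - 11/6) = -40*(-449/6) = 8980/3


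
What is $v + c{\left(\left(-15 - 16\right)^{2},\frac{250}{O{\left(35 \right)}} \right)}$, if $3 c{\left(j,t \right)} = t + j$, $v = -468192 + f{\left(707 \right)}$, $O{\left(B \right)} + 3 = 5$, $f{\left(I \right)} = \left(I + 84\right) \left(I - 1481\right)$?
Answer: $-1080064$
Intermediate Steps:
$f{\left(I \right)} = \left(-1481 + I\right) \left(84 + I\right)$ ($f{\left(I \right)} = \left(84 + I\right) \left(-1481 + I\right) = \left(-1481 + I\right) \left(84 + I\right)$)
$O{\left(B \right)} = 2$ ($O{\left(B \right)} = -3 + 5 = 2$)
$v = -1080426$ ($v = -468192 - \left(1112083 - 499849\right) = -468192 - 612234 = -1080426$)
$c{\left(j,t \right)} = \frac{j}{3} + \frac{t}{3}$ ($c{\left(j,t \right)} = \frac{t + j}{3} = \frac{j + t}{3} = \frac{j}{3} + \frac{t}{3}$)
$v + c{\left(\left(-15 - 16\right)^{2},\frac{250}{O{\left(35 \right)}} \right)} = -1080426 + \left(\frac{\left(-15 - 16\right)^{2}}{3} + \frac{250 \cdot \frac{1}{2}}{3}\right) = -1080426 + \left(\frac{\left(-31\right)^{2}}{3} + \frac{250 \cdot \frac{1}{2}}{3}\right) = -1080426 + \left(\frac{1}{3} \cdot 961 + \frac{1}{3} \cdot 125\right) = -1080426 + \left(\frac{961}{3} + \frac{125}{3}\right) = -1080426 + 362 = -1080064$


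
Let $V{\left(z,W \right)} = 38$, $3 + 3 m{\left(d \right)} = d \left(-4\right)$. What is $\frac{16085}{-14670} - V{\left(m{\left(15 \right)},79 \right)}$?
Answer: $- \frac{114709}{2934} \approx -39.096$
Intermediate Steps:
$m{\left(d \right)} = -1 - \frac{4 d}{3}$ ($m{\left(d \right)} = -1 + \frac{d \left(-4\right)}{3} = -1 + \frac{\left(-4\right) d}{3} = -1 - \frac{4 d}{3}$)
$\frac{16085}{-14670} - V{\left(m{\left(15 \right)},79 \right)} = \frac{16085}{-14670} - 38 = 16085 \left(- \frac{1}{14670}\right) - 38 = - \frac{3217}{2934} - 38 = - \frac{114709}{2934}$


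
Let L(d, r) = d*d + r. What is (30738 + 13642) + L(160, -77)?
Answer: 69903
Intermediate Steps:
L(d, r) = r + d**2 (L(d, r) = d**2 + r = r + d**2)
(30738 + 13642) + L(160, -77) = (30738 + 13642) + (-77 + 160**2) = 44380 + (-77 + 25600) = 44380 + 25523 = 69903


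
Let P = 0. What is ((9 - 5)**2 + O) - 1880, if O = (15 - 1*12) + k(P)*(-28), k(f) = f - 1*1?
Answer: -1833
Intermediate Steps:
k(f) = -1 + f (k(f) = f - 1 = -1 + f)
O = 31 (O = (15 - 1*12) + (-1 + 0)*(-28) = (15 - 12) - 1*(-28) = 3 + 28 = 31)
((9 - 5)**2 + O) - 1880 = ((9 - 5)**2 + 31) - 1880 = (4**2 + 31) - 1880 = (16 + 31) - 1880 = 47 - 1880 = -1833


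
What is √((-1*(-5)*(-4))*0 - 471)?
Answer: I*√471 ≈ 21.703*I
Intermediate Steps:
√((-1*(-5)*(-4))*0 - 471) = √((5*(-4))*0 - 471) = √(-20*0 - 471) = √(0 - 471) = √(-471) = I*√471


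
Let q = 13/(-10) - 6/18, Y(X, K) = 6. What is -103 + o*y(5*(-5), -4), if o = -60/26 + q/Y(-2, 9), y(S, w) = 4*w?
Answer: -36107/585 ≈ -61.721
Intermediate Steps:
q = -49/30 (q = 13*(-1/10) - 6*1/18 = -13/10 - 1/3 = -49/30 ≈ -1.6333)
o = -6037/2340 (o = -60/26 - 49/30/6 = -60*1/26 - 49/30*1/6 = -30/13 - 49/180 = -6037/2340 ≈ -2.5799)
-103 + o*y(5*(-5), -4) = -103 - 6037*(-4)/585 = -103 - 6037/2340*(-16) = -103 + 24148/585 = -36107/585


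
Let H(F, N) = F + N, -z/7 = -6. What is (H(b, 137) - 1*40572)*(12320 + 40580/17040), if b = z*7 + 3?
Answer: -210697788161/426 ≈ -4.9460e+8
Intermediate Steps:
z = 42 (z = -7*(-6) = 42)
b = 297 (b = 42*7 + 3 = 294 + 3 = 297)
(H(b, 137) - 1*40572)*(12320 + 40580/17040) = ((297 + 137) - 1*40572)*(12320 + 40580/17040) = (434 - 40572)*(12320 + 40580*(1/17040)) = -40138*(12320 + 2029/852) = -40138*10498669/852 = -210697788161/426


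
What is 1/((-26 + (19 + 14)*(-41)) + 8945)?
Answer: 1/7566 ≈ 0.00013217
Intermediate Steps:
1/((-26 + (19 + 14)*(-41)) + 8945) = 1/((-26 + 33*(-41)) + 8945) = 1/((-26 - 1353) + 8945) = 1/(-1379 + 8945) = 1/7566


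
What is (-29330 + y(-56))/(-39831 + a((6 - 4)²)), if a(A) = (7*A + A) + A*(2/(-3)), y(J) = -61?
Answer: 88173/119405 ≈ 0.73844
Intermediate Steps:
a(A) = 22*A/3 (a(A) = 8*A + A*(2*(-⅓)) = 8*A + A*(-⅔) = 8*A - 2*A/3 = 22*A/3)
(-29330 + y(-56))/(-39831 + a((6 - 4)²)) = (-29330 - 61)/(-39831 + 22*(6 - 4)²/3) = -29391/(-39831 + (22/3)*2²) = -29391/(-39831 + (22/3)*4) = -29391/(-39831 + 88/3) = -29391/(-119405/3) = -29391*(-3/119405) = 88173/119405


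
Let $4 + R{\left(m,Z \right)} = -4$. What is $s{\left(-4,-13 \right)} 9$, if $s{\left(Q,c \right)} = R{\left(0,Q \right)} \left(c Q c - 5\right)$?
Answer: $49032$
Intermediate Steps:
$R{\left(m,Z \right)} = -8$ ($R{\left(m,Z \right)} = -4 - 4 = -8$)
$s{\left(Q,c \right)} = 40 - 8 Q c^{2}$ ($s{\left(Q,c \right)} = - 8 \left(c Q c - 5\right) = - 8 \left(Q c c - 5\right) = - 8 \left(Q c^{2} - 5\right) = - 8 \left(-5 + Q c^{2}\right) = 40 - 8 Q c^{2}$)
$s{\left(-4,-13 \right)} 9 = \left(40 - - 32 \left(-13\right)^{2}\right) 9 = \left(40 - \left(-32\right) 169\right) 9 = \left(40 + 5408\right) 9 = 5448 \cdot 9 = 49032$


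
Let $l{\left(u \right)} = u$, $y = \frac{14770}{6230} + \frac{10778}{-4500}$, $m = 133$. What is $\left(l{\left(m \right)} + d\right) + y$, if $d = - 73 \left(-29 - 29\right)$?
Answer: $\frac{874486879}{200250} \approx 4367.0$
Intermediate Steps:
$y = - \frac{4871}{200250}$ ($y = 14770 \cdot \frac{1}{6230} + 10778 \left(- \frac{1}{4500}\right) = \frac{211}{89} - \frac{5389}{2250} = - \frac{4871}{200250} \approx -0.024325$)
$d = 4234$ ($d = \left(-73\right) \left(-58\right) = 4234$)
$\left(l{\left(m \right)} + d\right) + y = \left(133 + 4234\right) - \frac{4871}{200250} = 4367 - \frac{4871}{200250} = \frac{874486879}{200250}$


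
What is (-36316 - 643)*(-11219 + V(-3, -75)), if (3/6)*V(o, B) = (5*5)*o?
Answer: 420186871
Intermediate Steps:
V(o, B) = 50*o (V(o, B) = 2*((5*5)*o) = 2*(25*o) = 50*o)
(-36316 - 643)*(-11219 + V(-3, -75)) = (-36316 - 643)*(-11219 + 50*(-3)) = -36959*(-11219 - 150) = -36959*(-11369) = 420186871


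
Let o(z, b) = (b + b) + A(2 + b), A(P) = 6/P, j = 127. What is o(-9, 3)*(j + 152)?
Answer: 10044/5 ≈ 2008.8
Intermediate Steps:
o(z, b) = 2*b + 6/(2 + b) (o(z, b) = (b + b) + 6/(2 + b) = 2*b + 6/(2 + b))
o(-9, 3)*(j + 152) = (2*(3 + 3*(2 + 3))/(2 + 3))*(127 + 152) = (2*(3 + 3*5)/5)*279 = (2*(⅕)*(3 + 15))*279 = (2*(⅕)*18)*279 = (36/5)*279 = 10044/5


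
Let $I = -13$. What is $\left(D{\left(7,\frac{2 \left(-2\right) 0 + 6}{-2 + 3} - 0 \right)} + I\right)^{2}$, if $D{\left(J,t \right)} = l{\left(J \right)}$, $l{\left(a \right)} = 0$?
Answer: $169$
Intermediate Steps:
$D{\left(J,t \right)} = 0$
$\left(D{\left(7,\frac{2 \left(-2\right) 0 + 6}{-2 + 3} - 0 \right)} + I\right)^{2} = \left(0 - 13\right)^{2} = \left(-13\right)^{2} = 169$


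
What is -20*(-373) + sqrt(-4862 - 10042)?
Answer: 7460 + 18*I*sqrt(46) ≈ 7460.0 + 122.08*I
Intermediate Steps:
-20*(-373) + sqrt(-4862 - 10042) = 7460 + sqrt(-14904) = 7460 + 18*I*sqrt(46)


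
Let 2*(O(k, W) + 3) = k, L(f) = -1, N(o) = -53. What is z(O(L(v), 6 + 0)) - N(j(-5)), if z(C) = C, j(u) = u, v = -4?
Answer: 99/2 ≈ 49.500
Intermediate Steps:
O(k, W) = -3 + k/2
z(O(L(v), 6 + 0)) - N(j(-5)) = (-3 + (½)*(-1)) - 1*(-53) = (-3 - ½) + 53 = -7/2 + 53 = 99/2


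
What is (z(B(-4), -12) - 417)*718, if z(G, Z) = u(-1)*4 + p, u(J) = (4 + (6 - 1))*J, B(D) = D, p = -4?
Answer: -328126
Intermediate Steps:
u(J) = 9*J (u(J) = (4 + 5)*J = 9*J)
z(G, Z) = -40 (z(G, Z) = (9*(-1))*4 - 4 = -9*4 - 4 = -36 - 4 = -40)
(z(B(-4), -12) - 417)*718 = (-40 - 417)*718 = -457*718 = -328126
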